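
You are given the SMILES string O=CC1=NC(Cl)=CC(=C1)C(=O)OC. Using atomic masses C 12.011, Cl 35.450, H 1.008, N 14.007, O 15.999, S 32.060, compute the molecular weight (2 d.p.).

First, the molecular formula is C8H6ClNO3 (counting implicit H from valence).
  C: 8 × 12.011 = 96.088
  Cl: 1 × 35.450 = 35.450
  H: 6 × 1.008 = 6.048
  N: 1 × 14.007 = 14.007
  O: 3 × 15.999 = 47.997
Sum: 8×12.011 + 1×35.450 + 6×1.008 + 1×14.007 + 3×15.999 = 199.590 → 199.59 g/mol.

199.59 g/mol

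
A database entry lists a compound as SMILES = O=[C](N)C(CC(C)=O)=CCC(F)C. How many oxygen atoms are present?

Scan the SMILES for O atoms (remember two-letter symbols like Cl and Br are single atoms).
Oxygen count: 2.

2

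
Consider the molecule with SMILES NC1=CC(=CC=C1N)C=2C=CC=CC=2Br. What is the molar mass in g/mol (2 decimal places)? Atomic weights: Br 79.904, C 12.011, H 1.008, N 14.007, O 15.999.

263.14 g/mol

First, the molecular formula is C12H11BrN2 (counting implicit H from valence).
  Br: 1 × 79.904 = 79.904
  C: 12 × 12.011 = 144.132
  H: 11 × 1.008 = 11.088
  N: 2 × 14.007 = 28.014
Sum: 1×79.904 + 12×12.011 + 11×1.008 + 2×14.007 = 263.138 → 263.14 g/mol.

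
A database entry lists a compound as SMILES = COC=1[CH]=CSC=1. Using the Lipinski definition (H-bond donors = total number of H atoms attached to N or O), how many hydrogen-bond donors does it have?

0

Donors: find every N or O and count the H atoms it carries.
  atom 2 (O): bond orders sum to 2 → 0 H
Lipinski HBD = 0.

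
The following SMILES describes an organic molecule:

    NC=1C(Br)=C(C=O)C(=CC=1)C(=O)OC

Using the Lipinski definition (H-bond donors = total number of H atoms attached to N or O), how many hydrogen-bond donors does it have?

2

Donors: find every N or O and count the H atoms it carries.
  atom 1 (N): bond orders sum to 1 → 2 H
  atom 7 (O): bond orders sum to 2 → 0 H
  atom 12 (O): bond orders sum to 2 → 0 H
  atom 13 (O): bond orders sum to 2 → 0 H
Lipinski HBD = 2.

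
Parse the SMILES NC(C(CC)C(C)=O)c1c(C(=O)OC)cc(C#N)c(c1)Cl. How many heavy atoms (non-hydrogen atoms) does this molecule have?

Every atom symbol written in the SMILES (organic subset) is one heavy atom; implicit H are not written.
Heavy atoms by element → C:15, Cl:1, N:2, O:3.
Total: 21.

21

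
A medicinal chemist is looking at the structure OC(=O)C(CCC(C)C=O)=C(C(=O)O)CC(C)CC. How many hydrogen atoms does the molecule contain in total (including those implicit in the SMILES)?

Walk through each heavy atom and fill implicit hydrogens from standard valence (C 4, N 3, O 2, S 2, halogen 1):
  atom 1: O, bond orders sum to 1 (valence 2) → 1 H
  atom 2: C, bond orders sum to 4 (valence 4) → 0 H
  atom 3: O, bond orders sum to 2 (valence 2) → 0 H
  atom 4: C, bond orders sum to 4 (valence 4) → 0 H
  atom 5: C, bond orders sum to 2 (valence 4) → 2 H
  atom 6: C, bond orders sum to 2 (valence 4) → 2 H
  atom 7: C, bond orders sum to 3 (valence 4) → 1 H
  atom 8: C, bond orders sum to 1 (valence 4) → 3 H
  atom 9: C, bond orders sum to 3 (valence 4) → 1 H
  atom 10: O, bond orders sum to 2 (valence 2) → 0 H
  atom 11: C, bond orders sum to 4 (valence 4) → 0 H
  atom 12: C, bond orders sum to 4 (valence 4) → 0 H
  atom 13: O, bond orders sum to 2 (valence 2) → 0 H
  atom 14: O, bond orders sum to 1 (valence 2) → 1 H
  atom 15: C, bond orders sum to 2 (valence 4) → 2 H
  atom 16: C, bond orders sum to 3 (valence 4) → 1 H
  atom 17: C, bond orders sum to 1 (valence 4) → 3 H
  atom 18: C, bond orders sum to 2 (valence 4) → 2 H
  atom 19: C, bond orders sum to 1 (valence 4) → 3 H
Total hydrogens: 22.

22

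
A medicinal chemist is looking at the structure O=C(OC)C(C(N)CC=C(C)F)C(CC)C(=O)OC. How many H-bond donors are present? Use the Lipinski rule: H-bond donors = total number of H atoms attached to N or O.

Donors: find every N or O and count the H atoms it carries.
  atom 1 (O): bond orders sum to 2 → 0 H
  atom 3 (O): bond orders sum to 2 → 0 H
  atom 7 (N): bond orders sum to 1 → 2 H
  atom 17 (O): bond orders sum to 2 → 0 H
  atom 18 (O): bond orders sum to 2 → 0 H
Lipinski HBD = 2.

2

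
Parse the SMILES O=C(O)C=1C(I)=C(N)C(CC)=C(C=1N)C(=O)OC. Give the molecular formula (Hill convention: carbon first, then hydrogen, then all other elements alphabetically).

Walk through each heavy atom and fill implicit hydrogens from standard valence (C 4, N 3, O 2, S 2, halogen 1):
  atom 1: O, bond orders sum to 2 (valence 2) → 0 H
  atom 2: C, bond orders sum to 4 (valence 4) → 0 H
  atom 3: O, bond orders sum to 1 (valence 2) → 1 H
  atom 4: C, bond orders sum to 4 (valence 4) → 0 H
  atom 5: C, bond orders sum to 4 (valence 4) → 0 H
  atom 6: I (halogen, monovalent) → 0 H
  atom 7: C, bond orders sum to 4 (valence 4) → 0 H
  atom 8: N, bond orders sum to 1 (valence 3) → 2 H
  atom 9: C, bond orders sum to 4 (valence 4) → 0 H
  atom 10: C, bond orders sum to 2 (valence 4) → 2 H
  atom 11: C, bond orders sum to 1 (valence 4) → 3 H
  atom 12: C, bond orders sum to 4 (valence 4) → 0 H
  atom 13: C, bond orders sum to 4 (valence 4) → 0 H
  atom 14: N, bond orders sum to 1 (valence 3) → 2 H
  atom 15: C, bond orders sum to 4 (valence 4) → 0 H
  atom 16: O, bond orders sum to 2 (valence 2) → 0 H
  atom 17: O, bond orders sum to 2 (valence 2) → 0 H
  atom 18: C, bond orders sum to 1 (valence 4) → 3 H
Totals → C:11, H:13, I:1, N:2, O:4.
In Hill order: C11H13IN2O4.

C11H13IN2O4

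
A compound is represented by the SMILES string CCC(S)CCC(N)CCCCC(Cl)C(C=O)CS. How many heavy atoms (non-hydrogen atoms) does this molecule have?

19

Every atom symbol written in the SMILES (organic subset) is one heavy atom; implicit H are not written.
Heavy atoms by element → C:14, Cl:1, N:1, O:1, S:2.
Total: 19.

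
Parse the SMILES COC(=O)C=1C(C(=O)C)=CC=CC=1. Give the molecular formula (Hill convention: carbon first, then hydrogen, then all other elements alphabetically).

Walk through each heavy atom and fill implicit hydrogens from standard valence (C 4, N 3, O 2, S 2, halogen 1):
  atom 1: C, bond orders sum to 1 (valence 4) → 3 H
  atom 2: O, bond orders sum to 2 (valence 2) → 0 H
  atom 3: C, bond orders sum to 4 (valence 4) → 0 H
  atom 4: O, bond orders sum to 2 (valence 2) → 0 H
  atom 5: C, bond orders sum to 4 (valence 4) → 0 H
  atom 6: C, bond orders sum to 4 (valence 4) → 0 H
  atom 7: C, bond orders sum to 4 (valence 4) → 0 H
  atom 8: O, bond orders sum to 2 (valence 2) → 0 H
  atom 9: C, bond orders sum to 1 (valence 4) → 3 H
  atom 10: C, bond orders sum to 3 (valence 4) → 1 H
  atom 11: C, bond orders sum to 3 (valence 4) → 1 H
  atom 12: C, bond orders sum to 3 (valence 4) → 1 H
  atom 13: C, bond orders sum to 3 (valence 4) → 1 H
Totals → C:10, H:10, O:3.

C10H10O3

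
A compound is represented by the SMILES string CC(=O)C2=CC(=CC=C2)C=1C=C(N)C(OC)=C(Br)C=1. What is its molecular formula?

C15H14BrNO2

Walk through each heavy atom and fill implicit hydrogens from standard valence (C 4, N 3, O 2, S 2, halogen 1):
  atom 1: C, bond orders sum to 1 (valence 4) → 3 H
  atom 2: C, bond orders sum to 4 (valence 4) → 0 H
  atom 3: O, bond orders sum to 2 (valence 2) → 0 H
  atom 4: C, bond orders sum to 4 (valence 4) → 0 H
  atom 5: C, bond orders sum to 3 (valence 4) → 1 H
  atom 6: C, bond orders sum to 4 (valence 4) → 0 H
  atom 7: C, bond orders sum to 3 (valence 4) → 1 H
  atom 8: C, bond orders sum to 3 (valence 4) → 1 H
  atom 9: C, bond orders sum to 3 (valence 4) → 1 H
  atom 10: C, bond orders sum to 4 (valence 4) → 0 H
  atom 11: C, bond orders sum to 3 (valence 4) → 1 H
  atom 12: C, bond orders sum to 4 (valence 4) → 0 H
  atom 13: N, bond orders sum to 1 (valence 3) → 2 H
  atom 14: C, bond orders sum to 4 (valence 4) → 0 H
  atom 15: O, bond orders sum to 2 (valence 2) → 0 H
  atom 16: C, bond orders sum to 1 (valence 4) → 3 H
  atom 17: C, bond orders sum to 4 (valence 4) → 0 H
  atom 18: Br (halogen, monovalent) → 0 H
  atom 19: C, bond orders sum to 3 (valence 4) → 1 H
Totals → C:15, H:14, Br:1, N:1, O:2.
In Hill order: C15H14BrNO2.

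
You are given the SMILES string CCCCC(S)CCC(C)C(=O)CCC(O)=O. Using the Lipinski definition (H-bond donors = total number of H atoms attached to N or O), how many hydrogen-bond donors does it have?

1

Donors: find every N or O and count the H atoms it carries.
  atom 12 (O): bond orders sum to 2 → 0 H
  atom 16 (O): bond orders sum to 1 → 1 H
  atom 17 (O): bond orders sum to 2 → 0 H
Lipinski HBD = 1.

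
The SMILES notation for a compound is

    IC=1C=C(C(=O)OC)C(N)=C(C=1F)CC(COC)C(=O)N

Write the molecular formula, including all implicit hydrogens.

Walk through each heavy atom and fill implicit hydrogens from standard valence (C 4, N 3, O 2, S 2, halogen 1):
  atom 1: I (halogen, monovalent) → 0 H
  atom 2: C, bond orders sum to 4 (valence 4) → 0 H
  atom 3: C, bond orders sum to 3 (valence 4) → 1 H
  atom 4: C, bond orders sum to 4 (valence 4) → 0 H
  atom 5: C, bond orders sum to 4 (valence 4) → 0 H
  atom 6: O, bond orders sum to 2 (valence 2) → 0 H
  atom 7: O, bond orders sum to 2 (valence 2) → 0 H
  atom 8: C, bond orders sum to 1 (valence 4) → 3 H
  atom 9: C, bond orders sum to 4 (valence 4) → 0 H
  atom 10: N, bond orders sum to 1 (valence 3) → 2 H
  atom 11: C, bond orders sum to 4 (valence 4) → 0 H
  atom 12: C, bond orders sum to 4 (valence 4) → 0 H
  atom 13: F (halogen, monovalent) → 0 H
  atom 14: C, bond orders sum to 2 (valence 4) → 2 H
  atom 15: C, bond orders sum to 3 (valence 4) → 1 H
  atom 16: C, bond orders sum to 2 (valence 4) → 2 H
  atom 17: O, bond orders sum to 2 (valence 2) → 0 H
  atom 18: C, bond orders sum to 1 (valence 4) → 3 H
  atom 19: C, bond orders sum to 4 (valence 4) → 0 H
  atom 20: O, bond orders sum to 2 (valence 2) → 0 H
  atom 21: N, bond orders sum to 1 (valence 3) → 2 H
Totals → C:13, H:16, F:1, I:1, N:2, O:4.
In Hill order: C13H16FIN2O4.

C13H16FIN2O4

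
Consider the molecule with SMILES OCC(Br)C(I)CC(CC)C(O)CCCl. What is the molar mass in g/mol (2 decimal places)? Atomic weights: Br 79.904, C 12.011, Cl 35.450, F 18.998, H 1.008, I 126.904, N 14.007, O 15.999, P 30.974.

First, the molecular formula is C10H19BrClIO2 (counting implicit H from valence).
  Br: 1 × 79.904 = 79.904
  C: 10 × 12.011 = 120.110
  Cl: 1 × 35.450 = 35.450
  H: 19 × 1.008 = 19.152
  I: 1 × 126.904 = 126.904
  O: 2 × 15.999 = 31.998
Sum: 1×79.904 + 10×12.011 + 1×35.450 + 19×1.008 + 1×126.904 + 2×15.999 = 413.518 → 413.52 g/mol.

413.52 g/mol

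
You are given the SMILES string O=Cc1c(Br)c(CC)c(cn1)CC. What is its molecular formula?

Walk through each heavy atom and fill implicit hydrogens from standard valence (C 4, N 3, O 2, S 2, halogen 1); for lowercase aromatic atoms, an aromatic c carries 1 H when it has two neighbours and 0 H with three, and aromatic n carries 0 H:
  atom 1: O, bond orders sum to 2 (valence 2) → 0 H
  atom 2: C, bond orders sum to 3 (valence 4) → 1 H
  atom 3: aromatic c, 3 neighbours → 0 H
  atom 4: aromatic c, 3 neighbours → 0 H
  atom 5: Br (halogen, monovalent) → 0 H
  atom 6: aromatic c, 3 neighbours → 0 H
  atom 7: C, bond orders sum to 2 (valence 4) → 2 H
  atom 8: C, bond orders sum to 1 (valence 4) → 3 H
  atom 9: aromatic c, 3 neighbours → 0 H
  atom 10: aromatic c, 2 neighbours → 1 H
  atom 11: aromatic n, 2 neighbours → 0 H
  atom 12: C, bond orders sum to 2 (valence 4) → 2 H
  atom 13: C, bond orders sum to 1 (valence 4) → 3 H
Totals → C:10, H:12, Br:1, N:1, O:1.

C10H12BrNO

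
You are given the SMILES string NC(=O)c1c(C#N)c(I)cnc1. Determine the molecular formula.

C7H4IN3O

Walk through each heavy atom and fill implicit hydrogens from standard valence (C 4, N 3, O 2, S 2, halogen 1); for lowercase aromatic atoms, an aromatic c carries 1 H when it has two neighbours and 0 H with three, and aromatic n carries 0 H:
  atom 1: N, bond orders sum to 1 (valence 3) → 2 H
  atom 2: C, bond orders sum to 4 (valence 4) → 0 H
  atom 3: O, bond orders sum to 2 (valence 2) → 0 H
  atom 4: aromatic c, 3 neighbours → 0 H
  atom 5: aromatic c, 3 neighbours → 0 H
  atom 6: C, bond orders sum to 4 (valence 4) → 0 H
  atom 7: N, bond orders sum to 3 (valence 3) → 0 H
  atom 8: aromatic c, 3 neighbours → 0 H
  atom 9: I (halogen, monovalent) → 0 H
  atom 10: aromatic c, 2 neighbours → 1 H
  atom 11: aromatic n, 2 neighbours → 0 H
  atom 12: aromatic c, 2 neighbours → 1 H
Totals → C:7, H:4, I:1, N:3, O:1.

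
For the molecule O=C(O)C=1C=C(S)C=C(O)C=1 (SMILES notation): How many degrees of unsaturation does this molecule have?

5

Degree of unsaturation = (number of rings) + (number of π bonds).
Ring closures in the SMILES: 1.
π bonds: 4 double bonds (each 1 DoU) → 4 DoU from unsaturation.
Total DoU = 1 + 4 = 5.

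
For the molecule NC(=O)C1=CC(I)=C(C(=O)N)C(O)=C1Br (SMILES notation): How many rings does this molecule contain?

In SMILES, each pair of matching ring-closure digits denotes one ring-closing bond; the number of such bonds equals the number of independent rings.
Ring-closure bonds here: 1.

1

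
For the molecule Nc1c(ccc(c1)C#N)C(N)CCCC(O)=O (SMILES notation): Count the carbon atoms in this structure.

12

Count every carbon token in the SMILES (each C, including those in ring-closure positions and inside branches).
Carbon count: 12.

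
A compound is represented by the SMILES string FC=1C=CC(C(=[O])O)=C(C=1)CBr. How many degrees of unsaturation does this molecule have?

5

Degree of unsaturation = (number of rings) + (number of π bonds).
Ring closures in the SMILES: 1.
π bonds: 4 double bonds (each 1 DoU) → 4 DoU from unsaturation.
Total DoU = 1 + 4 = 5.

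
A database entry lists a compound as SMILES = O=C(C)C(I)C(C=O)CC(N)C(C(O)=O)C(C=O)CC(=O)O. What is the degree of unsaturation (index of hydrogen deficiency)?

5

Degree of unsaturation = (number of rings) + (number of π bonds).
Ring closures in the SMILES: 0.
π bonds: 5 double bonds (each 1 DoU) → 5 DoU from unsaturation.
Total DoU = 0 + 5 = 5.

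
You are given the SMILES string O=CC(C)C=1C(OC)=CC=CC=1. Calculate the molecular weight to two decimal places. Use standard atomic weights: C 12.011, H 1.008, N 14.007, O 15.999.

164.20 g/mol

First, the molecular formula is C10H12O2 (counting implicit H from valence).
  C: 10 × 12.011 = 120.110
  H: 12 × 1.008 = 12.096
  O: 2 × 15.999 = 31.998
Sum: 10×12.011 + 12×1.008 + 2×15.999 = 164.204 → 164.20 g/mol.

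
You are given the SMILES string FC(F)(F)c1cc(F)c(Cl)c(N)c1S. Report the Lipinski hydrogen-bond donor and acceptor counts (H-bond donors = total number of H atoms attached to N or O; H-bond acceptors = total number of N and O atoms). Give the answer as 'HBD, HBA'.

Donors: find every N or O and count the H atoms it carries.
  atom 12 (N): bond orders sum to 1 → 2 H
Lipinski HBD = 2.
Acceptors: N atoms = 1, O atoms = 0 → HBA = 1.

2, 1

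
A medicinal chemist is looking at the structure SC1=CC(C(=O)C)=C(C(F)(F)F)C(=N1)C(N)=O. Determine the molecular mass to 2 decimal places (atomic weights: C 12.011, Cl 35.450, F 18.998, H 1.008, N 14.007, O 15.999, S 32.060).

264.22 g/mol

First, the molecular formula is C9H7F3N2O2S (counting implicit H from valence).
  C: 9 × 12.011 = 108.099
  F: 3 × 18.998 = 56.994
  H: 7 × 1.008 = 7.056
  N: 2 × 14.007 = 28.014
  O: 2 × 15.999 = 31.998
  S: 1 × 32.060 = 32.060
Sum: 9×12.011 + 3×18.998 + 7×1.008 + 2×14.007 + 2×15.999 + 1×32.060 = 264.221 → 264.22 g/mol.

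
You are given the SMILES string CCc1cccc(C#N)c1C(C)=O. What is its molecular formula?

Walk through each heavy atom and fill implicit hydrogens from standard valence (C 4, N 3, O 2, S 2, halogen 1); for lowercase aromatic atoms, an aromatic c carries 1 H when it has two neighbours and 0 H with three, and aromatic n carries 0 H:
  atom 1: C, bond orders sum to 1 (valence 4) → 3 H
  atom 2: C, bond orders sum to 2 (valence 4) → 2 H
  atom 3: aromatic c, 3 neighbours → 0 H
  atom 4: aromatic c, 2 neighbours → 1 H
  atom 5: aromatic c, 2 neighbours → 1 H
  atom 6: aromatic c, 2 neighbours → 1 H
  atom 7: aromatic c, 3 neighbours → 0 H
  atom 8: C, bond orders sum to 4 (valence 4) → 0 H
  atom 9: N, bond orders sum to 3 (valence 3) → 0 H
  atom 10: aromatic c, 3 neighbours → 0 H
  atom 11: C, bond orders sum to 4 (valence 4) → 0 H
  atom 12: C, bond orders sum to 1 (valence 4) → 3 H
  atom 13: O, bond orders sum to 2 (valence 2) → 0 H
Totals → C:11, H:11, N:1, O:1.

C11H11NO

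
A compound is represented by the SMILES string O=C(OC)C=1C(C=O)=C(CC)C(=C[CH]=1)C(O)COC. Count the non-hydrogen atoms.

19

Every atom symbol written in the SMILES (organic subset) is one heavy atom; implicit H are not written.
Heavy atoms by element → C:14, O:5.
Total: 19.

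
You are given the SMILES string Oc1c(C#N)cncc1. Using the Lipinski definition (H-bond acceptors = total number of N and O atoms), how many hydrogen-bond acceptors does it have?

N atoms: 2; O atoms: 1.
Lipinski HBA = 2 + 1 = 3.

3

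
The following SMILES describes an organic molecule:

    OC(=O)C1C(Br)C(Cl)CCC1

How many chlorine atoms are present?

Scan the SMILES for Cl atoms (remember two-letter symbols like Cl and Br are single atoms).
Chlorine count: 1.

1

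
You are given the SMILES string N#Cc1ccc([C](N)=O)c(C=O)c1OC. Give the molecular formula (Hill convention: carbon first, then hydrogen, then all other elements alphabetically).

C10H8N2O3

Walk through each heavy atom and fill implicit hydrogens from standard valence (C 4, N 3, O 2, S 2, halogen 1); for lowercase aromatic atoms, an aromatic c carries 1 H when it has two neighbours and 0 H with three, and aromatic n carries 0 H:
  atom 1: N, bond orders sum to 3 (valence 3) → 0 H
  atom 2: C, bond orders sum to 4 (valence 4) → 0 H
  atom 3: aromatic c, 3 neighbours → 0 H
  atom 4: aromatic c, 2 neighbours → 1 H
  atom 5: aromatic c, 2 neighbours → 1 H
  atom 6: aromatic c, 3 neighbours → 0 H
  atom 7: C with explicit H count 0
  atom 8: N, bond orders sum to 1 (valence 3) → 2 H
  atom 9: O, bond orders sum to 2 (valence 2) → 0 H
  atom 10: aromatic c, 3 neighbours → 0 H
  atom 11: C, bond orders sum to 3 (valence 4) → 1 H
  atom 12: O, bond orders sum to 2 (valence 2) → 0 H
  atom 13: aromatic c, 3 neighbours → 0 H
  atom 14: O, bond orders sum to 2 (valence 2) → 0 H
  atom 15: C, bond orders sum to 1 (valence 4) → 3 H
Totals → C:10, H:8, N:2, O:3.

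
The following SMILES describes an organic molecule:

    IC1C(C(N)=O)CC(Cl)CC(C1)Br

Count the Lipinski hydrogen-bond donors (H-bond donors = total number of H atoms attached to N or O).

Donors: find every N or O and count the H atoms it carries.
  atom 5 (N): bond orders sum to 1 → 2 H
  atom 6 (O): bond orders sum to 2 → 0 H
Lipinski HBD = 2.

2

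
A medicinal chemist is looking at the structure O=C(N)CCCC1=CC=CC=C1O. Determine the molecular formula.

C10H13NO2

Walk through each heavy atom and fill implicit hydrogens from standard valence (C 4, N 3, O 2, S 2, halogen 1):
  atom 1: O, bond orders sum to 2 (valence 2) → 0 H
  atom 2: C, bond orders sum to 4 (valence 4) → 0 H
  atom 3: N, bond orders sum to 1 (valence 3) → 2 H
  atom 4: C, bond orders sum to 2 (valence 4) → 2 H
  atom 5: C, bond orders sum to 2 (valence 4) → 2 H
  atom 6: C, bond orders sum to 2 (valence 4) → 2 H
  atom 7: C, bond orders sum to 4 (valence 4) → 0 H
  atom 8: C, bond orders sum to 3 (valence 4) → 1 H
  atom 9: C, bond orders sum to 3 (valence 4) → 1 H
  atom 10: C, bond orders sum to 3 (valence 4) → 1 H
  atom 11: C, bond orders sum to 3 (valence 4) → 1 H
  atom 12: C, bond orders sum to 4 (valence 4) → 0 H
  atom 13: O, bond orders sum to 1 (valence 2) → 1 H
Totals → C:10, H:13, N:1, O:2.
In Hill order: C10H13NO2.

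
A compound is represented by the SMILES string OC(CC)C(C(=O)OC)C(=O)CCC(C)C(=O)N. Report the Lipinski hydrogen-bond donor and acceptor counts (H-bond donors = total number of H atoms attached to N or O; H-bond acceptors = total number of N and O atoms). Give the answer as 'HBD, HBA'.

Donors: find every N or O and count the H atoms it carries.
  atom 1 (O): bond orders sum to 1 → 1 H
  atom 7 (O): bond orders sum to 2 → 0 H
  atom 8 (O): bond orders sum to 2 → 0 H
  atom 11 (O): bond orders sum to 2 → 0 H
  atom 17 (O): bond orders sum to 2 → 0 H
  atom 18 (N): bond orders sum to 1 → 2 H
Lipinski HBD = 3.
Acceptors: N atoms = 1, O atoms = 5 → HBA = 6.

3, 6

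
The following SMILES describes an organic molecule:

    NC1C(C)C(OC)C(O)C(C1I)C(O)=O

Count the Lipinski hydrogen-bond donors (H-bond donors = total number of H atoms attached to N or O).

Donors: find every N or O and count the H atoms it carries.
  atom 1 (N): bond orders sum to 1 → 2 H
  atom 6 (O): bond orders sum to 2 → 0 H
  atom 9 (O): bond orders sum to 1 → 1 H
  atom 14 (O): bond orders sum to 1 → 1 H
  atom 15 (O): bond orders sum to 2 → 0 H
Lipinski HBD = 4.

4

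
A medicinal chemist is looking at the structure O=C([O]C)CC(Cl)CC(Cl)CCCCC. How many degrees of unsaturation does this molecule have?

1

Degree of unsaturation = (number of rings) + (number of π bonds).
Ring closures in the SMILES: 0.
π bonds: 1 double bond (each 1 DoU) → 1 DoU from unsaturation.
Total DoU = 0 + 1 = 1.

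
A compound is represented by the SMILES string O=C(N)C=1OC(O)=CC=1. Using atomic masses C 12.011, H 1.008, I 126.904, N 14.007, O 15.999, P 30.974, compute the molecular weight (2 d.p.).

First, the molecular formula is C5H5NO3 (counting implicit H from valence).
  C: 5 × 12.011 = 60.055
  H: 5 × 1.008 = 5.040
  N: 1 × 14.007 = 14.007
  O: 3 × 15.999 = 47.997
Sum: 5×12.011 + 5×1.008 + 1×14.007 + 3×15.999 = 127.099 → 127.10 g/mol.

127.10 g/mol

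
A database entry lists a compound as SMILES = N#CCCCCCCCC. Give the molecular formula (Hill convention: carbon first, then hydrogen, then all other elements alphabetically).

Walk through each heavy atom and fill implicit hydrogens from standard valence (C 4, N 3, O 2, S 2, halogen 1):
  atom 1: N, bond orders sum to 3 (valence 3) → 0 H
  atom 2: C, bond orders sum to 4 (valence 4) → 0 H
  atom 3: C, bond orders sum to 2 (valence 4) → 2 H
  atom 4: C, bond orders sum to 2 (valence 4) → 2 H
  atom 5: C, bond orders sum to 2 (valence 4) → 2 H
  atom 6: C, bond orders sum to 2 (valence 4) → 2 H
  atom 7: C, bond orders sum to 2 (valence 4) → 2 H
  atom 8: C, bond orders sum to 2 (valence 4) → 2 H
  atom 9: C, bond orders sum to 2 (valence 4) → 2 H
  atom 10: C, bond orders sum to 1 (valence 4) → 3 H
Totals → C:9, H:17, N:1.
In Hill order: C9H17N.

C9H17N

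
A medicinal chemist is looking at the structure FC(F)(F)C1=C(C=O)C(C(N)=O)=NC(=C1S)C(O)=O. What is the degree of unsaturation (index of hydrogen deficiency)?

7

Degree of unsaturation = (number of rings) + (number of π bonds).
Ring closures in the SMILES: 1.
π bonds: 6 double bonds (each 1 DoU) → 6 DoU from unsaturation.
Total DoU = 1 + 6 = 7.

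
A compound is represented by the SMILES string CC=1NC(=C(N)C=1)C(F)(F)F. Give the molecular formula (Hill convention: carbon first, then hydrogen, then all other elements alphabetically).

Walk through each heavy atom and fill implicit hydrogens from standard valence (C 4, N 3, O 2, S 2, halogen 1):
  atom 1: C, bond orders sum to 1 (valence 4) → 3 H
  atom 2: C, bond orders sum to 4 (valence 4) → 0 H
  atom 3: N, bond orders sum to 2 (valence 3) → 1 H
  atom 4: C, bond orders sum to 4 (valence 4) → 0 H
  atom 5: C, bond orders sum to 4 (valence 4) → 0 H
  atom 6: N, bond orders sum to 1 (valence 3) → 2 H
  atom 7: C, bond orders sum to 3 (valence 4) → 1 H
  atom 8: C, bond orders sum to 4 (valence 4) → 0 H
  atom 9: F (halogen, monovalent) → 0 H
  atom 10: F (halogen, monovalent) → 0 H
  atom 11: F (halogen, monovalent) → 0 H
Totals → C:6, H:7, F:3, N:2.

C6H7F3N2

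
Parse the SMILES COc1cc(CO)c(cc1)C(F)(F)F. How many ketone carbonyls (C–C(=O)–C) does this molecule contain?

Scan the SMILES for the ketone motif — none present.
Groups that are present: 1 ether, 1 hydroxyl.

0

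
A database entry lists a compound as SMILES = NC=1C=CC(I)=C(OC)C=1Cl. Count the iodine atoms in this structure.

Scan the SMILES for I atoms (remember two-letter symbols like Cl and Br are single atoms).
Iodine count: 1.

1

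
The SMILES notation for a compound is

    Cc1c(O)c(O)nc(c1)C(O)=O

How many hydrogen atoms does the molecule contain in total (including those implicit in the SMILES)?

Walk through each heavy atom and fill implicit hydrogens from standard valence (C 4, N 3, O 2, S 2, halogen 1); for lowercase aromatic atoms, an aromatic c carries 1 H when it has two neighbours and 0 H with three, and aromatic n carries 0 H:
  atom 1: C, bond orders sum to 1 (valence 4) → 3 H
  atom 2: aromatic c, 3 neighbours → 0 H
  atom 3: aromatic c, 3 neighbours → 0 H
  atom 4: O, bond orders sum to 1 (valence 2) → 1 H
  atom 5: aromatic c, 3 neighbours → 0 H
  atom 6: O, bond orders sum to 1 (valence 2) → 1 H
  atom 7: aromatic n, 2 neighbours → 0 H
  atom 8: aromatic c, 3 neighbours → 0 H
  atom 9: aromatic c, 2 neighbours → 1 H
  atom 10: C, bond orders sum to 4 (valence 4) → 0 H
  atom 11: O, bond orders sum to 1 (valence 2) → 1 H
  atom 12: O, bond orders sum to 2 (valence 2) → 0 H
Total hydrogens: 7.

7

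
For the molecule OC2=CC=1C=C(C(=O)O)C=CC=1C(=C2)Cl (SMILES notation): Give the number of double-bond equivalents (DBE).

Molecular formula: C11H7ClO3.
DoU = (2C + 2 + N − H − X) / 2, where X is the halogen count and O/S are ignored.
    = (2·11 + 2 + 0 − 7 − 1) / 2 = 16 / 2 = 8.

8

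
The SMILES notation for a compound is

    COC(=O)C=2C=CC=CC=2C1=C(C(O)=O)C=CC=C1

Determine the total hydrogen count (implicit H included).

12

Walk through each heavy atom and fill implicit hydrogens from standard valence (C 4, N 3, O 2, S 2, halogen 1):
  atom 1: C, bond orders sum to 1 (valence 4) → 3 H
  atom 2: O, bond orders sum to 2 (valence 2) → 0 H
  atom 3: C, bond orders sum to 4 (valence 4) → 0 H
  atom 4: O, bond orders sum to 2 (valence 2) → 0 H
  atom 5: C, bond orders sum to 4 (valence 4) → 0 H
  atom 6: C, bond orders sum to 3 (valence 4) → 1 H
  atom 7: C, bond orders sum to 3 (valence 4) → 1 H
  atom 8: C, bond orders sum to 3 (valence 4) → 1 H
  atom 9: C, bond orders sum to 3 (valence 4) → 1 H
  atom 10: C, bond orders sum to 4 (valence 4) → 0 H
  atom 11: C, bond orders sum to 4 (valence 4) → 0 H
  atom 12: C, bond orders sum to 4 (valence 4) → 0 H
  atom 13: C, bond orders sum to 4 (valence 4) → 0 H
  atom 14: O, bond orders sum to 1 (valence 2) → 1 H
  atom 15: O, bond orders sum to 2 (valence 2) → 0 H
  atom 16: C, bond orders sum to 3 (valence 4) → 1 H
  atom 17: C, bond orders sum to 3 (valence 4) → 1 H
  atom 18: C, bond orders sum to 3 (valence 4) → 1 H
  atom 19: C, bond orders sum to 3 (valence 4) → 1 H
Total hydrogens: 12.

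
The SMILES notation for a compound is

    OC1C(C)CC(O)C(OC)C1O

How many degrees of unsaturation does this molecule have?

1

Molecular formula: C8H16O4.
DoU = (2C + 2 + N − H − X) / 2, where X is the halogen count and O/S are ignored.
    = (2·8 + 2 + 0 − 16 − 0) / 2 = 2 / 2 = 1.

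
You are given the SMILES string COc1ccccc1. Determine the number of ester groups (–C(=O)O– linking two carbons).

Scan the SMILES for the ester motif — none present.
Groups that are present: 1 ether.

0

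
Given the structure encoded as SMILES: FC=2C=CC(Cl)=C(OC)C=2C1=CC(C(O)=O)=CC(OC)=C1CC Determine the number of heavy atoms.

23

Every atom symbol written in the SMILES (organic subset) is one heavy atom; implicit H are not written.
Heavy atoms by element → C:17, Cl:1, F:1, O:4.
Total: 23.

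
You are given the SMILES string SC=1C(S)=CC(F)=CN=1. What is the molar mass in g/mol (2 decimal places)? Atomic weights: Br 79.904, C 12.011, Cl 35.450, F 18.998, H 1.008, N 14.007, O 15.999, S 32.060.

First, the molecular formula is C5H4FNS2 (counting implicit H from valence).
  C: 5 × 12.011 = 60.055
  F: 1 × 18.998 = 18.998
  H: 4 × 1.008 = 4.032
  N: 1 × 14.007 = 14.007
  S: 2 × 32.060 = 64.120
Sum: 5×12.011 + 1×18.998 + 4×1.008 + 1×14.007 + 2×32.060 = 161.212 → 161.21 g/mol.

161.21 g/mol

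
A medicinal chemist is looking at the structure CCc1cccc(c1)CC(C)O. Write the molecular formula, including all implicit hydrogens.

C11H16O

Walk through each heavy atom and fill implicit hydrogens from standard valence (C 4, N 3, O 2, S 2, halogen 1); for lowercase aromatic atoms, an aromatic c carries 1 H when it has two neighbours and 0 H with three, and aromatic n carries 0 H:
  atom 1: C, bond orders sum to 1 (valence 4) → 3 H
  atom 2: C, bond orders sum to 2 (valence 4) → 2 H
  atom 3: aromatic c, 3 neighbours → 0 H
  atom 4: aromatic c, 2 neighbours → 1 H
  atom 5: aromatic c, 2 neighbours → 1 H
  atom 6: aromatic c, 2 neighbours → 1 H
  atom 7: aromatic c, 3 neighbours → 0 H
  atom 8: aromatic c, 2 neighbours → 1 H
  atom 9: C, bond orders sum to 2 (valence 4) → 2 H
  atom 10: C, bond orders sum to 3 (valence 4) → 1 H
  atom 11: C, bond orders sum to 1 (valence 4) → 3 H
  atom 12: O, bond orders sum to 1 (valence 2) → 1 H
Totals → C:11, H:16, O:1.
In Hill order: C11H16O.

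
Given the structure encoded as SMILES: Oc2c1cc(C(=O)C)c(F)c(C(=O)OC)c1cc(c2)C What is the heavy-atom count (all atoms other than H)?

20

Every atom symbol written in the SMILES (organic subset) is one heavy atom; implicit H are not written.
Heavy atoms by element → C:15, F:1, O:4.
Total: 20.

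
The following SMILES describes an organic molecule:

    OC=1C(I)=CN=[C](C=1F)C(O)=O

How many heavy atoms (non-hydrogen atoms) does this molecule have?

12

Every atom symbol written in the SMILES (organic subset) is one heavy atom; implicit H are not written.
Heavy atoms by element → C:6, F:1, I:1, N:1, O:3.
Total: 12.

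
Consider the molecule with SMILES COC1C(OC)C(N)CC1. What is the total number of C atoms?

Count every carbon token in the SMILES (each C, including those in ring-closure positions and inside branches).
Carbon count: 7.

7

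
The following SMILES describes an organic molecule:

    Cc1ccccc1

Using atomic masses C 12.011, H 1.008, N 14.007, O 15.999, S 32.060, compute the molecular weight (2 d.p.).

First, the molecular formula is C7H8 (counting implicit H from valence).
  C: 7 × 12.011 = 84.077
  H: 8 × 1.008 = 8.064
Sum: 7×12.011 + 8×1.008 = 92.141 → 92.14 g/mol.

92.14 g/mol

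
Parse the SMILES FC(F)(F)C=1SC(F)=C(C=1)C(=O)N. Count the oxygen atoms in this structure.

Scan the SMILES for O atoms (remember two-letter symbols like Cl and Br are single atoms).
Oxygen count: 1.

1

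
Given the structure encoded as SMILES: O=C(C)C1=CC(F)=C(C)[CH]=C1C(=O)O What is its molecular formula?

C10H9FO3

Walk through each heavy atom and fill implicit hydrogens from standard valence (C 4, N 3, O 2, S 2, halogen 1):
  atom 1: O, bond orders sum to 2 (valence 2) → 0 H
  atom 2: C, bond orders sum to 4 (valence 4) → 0 H
  atom 3: C, bond orders sum to 1 (valence 4) → 3 H
  atom 4: C, bond orders sum to 4 (valence 4) → 0 H
  atom 5: C, bond orders sum to 3 (valence 4) → 1 H
  atom 6: C, bond orders sum to 4 (valence 4) → 0 H
  atom 7: F (halogen, monovalent) → 0 H
  atom 8: C, bond orders sum to 4 (valence 4) → 0 H
  atom 9: C, bond orders sum to 1 (valence 4) → 3 H
  atom 10: C with explicit H count 1
  atom 11: C, bond orders sum to 4 (valence 4) → 0 H
  atom 12: C, bond orders sum to 4 (valence 4) → 0 H
  atom 13: O, bond orders sum to 2 (valence 2) → 0 H
  atom 14: O, bond orders sum to 1 (valence 2) → 1 H
Totals → C:10, H:9, F:1, O:3.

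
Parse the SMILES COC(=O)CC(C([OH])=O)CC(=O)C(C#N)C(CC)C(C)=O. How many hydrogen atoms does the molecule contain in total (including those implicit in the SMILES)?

19

Walk through each heavy atom and fill implicit hydrogens from standard valence (C 4, N 3, O 2, S 2, halogen 1):
  atom 1: C, bond orders sum to 1 (valence 4) → 3 H
  atom 2: O, bond orders sum to 2 (valence 2) → 0 H
  atom 3: C, bond orders sum to 4 (valence 4) → 0 H
  atom 4: O, bond orders sum to 2 (valence 2) → 0 H
  atom 5: C, bond orders sum to 2 (valence 4) → 2 H
  atom 6: C, bond orders sum to 3 (valence 4) → 1 H
  atom 7: C, bond orders sum to 4 (valence 4) → 0 H
  atom 8: O with explicit H count 1
  atom 9: O, bond orders sum to 2 (valence 2) → 0 H
  atom 10: C, bond orders sum to 2 (valence 4) → 2 H
  atom 11: C, bond orders sum to 4 (valence 4) → 0 H
  atom 12: O, bond orders sum to 2 (valence 2) → 0 H
  atom 13: C, bond orders sum to 3 (valence 4) → 1 H
  atom 14: C, bond orders sum to 4 (valence 4) → 0 H
  atom 15: N, bond orders sum to 3 (valence 3) → 0 H
  atom 16: C, bond orders sum to 3 (valence 4) → 1 H
  atom 17: C, bond orders sum to 2 (valence 4) → 2 H
  atom 18: C, bond orders sum to 1 (valence 4) → 3 H
  atom 19: C, bond orders sum to 4 (valence 4) → 0 H
  atom 20: C, bond orders sum to 1 (valence 4) → 3 H
  atom 21: O, bond orders sum to 2 (valence 2) → 0 H
Total hydrogens: 19.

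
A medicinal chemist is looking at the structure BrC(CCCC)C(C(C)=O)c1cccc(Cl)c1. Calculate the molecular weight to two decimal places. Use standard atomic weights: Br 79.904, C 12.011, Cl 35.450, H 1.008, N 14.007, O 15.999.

317.65 g/mol

First, the molecular formula is C14H18BrClO (counting implicit H from valence).
  Br: 1 × 79.904 = 79.904
  C: 14 × 12.011 = 168.154
  Cl: 1 × 35.450 = 35.450
  H: 18 × 1.008 = 18.144
  O: 1 × 15.999 = 15.999
Sum: 1×79.904 + 14×12.011 + 1×35.450 + 18×1.008 + 1×15.999 = 317.651 → 317.65 g/mol.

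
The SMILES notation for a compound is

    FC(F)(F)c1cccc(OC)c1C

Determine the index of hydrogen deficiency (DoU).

Molecular formula: C9H9F3O.
DoU = (2C + 2 + N − H − X) / 2, where X is the halogen count and O/S are ignored.
    = (2·9 + 2 + 0 − 9 − 3) / 2 = 8 / 2 = 4.

4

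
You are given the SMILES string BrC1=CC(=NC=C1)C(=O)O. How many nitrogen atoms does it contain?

1

Scan the SMILES for N atoms (remember two-letter symbols like Cl and Br are single atoms).
Nitrogen count: 1.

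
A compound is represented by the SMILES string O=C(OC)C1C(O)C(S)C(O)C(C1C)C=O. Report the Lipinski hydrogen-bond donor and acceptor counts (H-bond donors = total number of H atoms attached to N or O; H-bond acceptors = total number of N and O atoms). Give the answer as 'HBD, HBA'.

Donors: find every N or O and count the H atoms it carries.
  atom 1 (O): bond orders sum to 2 → 0 H
  atom 3 (O): bond orders sum to 2 → 0 H
  atom 7 (O): bond orders sum to 1 → 1 H
  atom 11 (O): bond orders sum to 1 → 1 H
  atom 16 (O): bond orders sum to 2 → 0 H
Lipinski HBD = 2.
Acceptors: N atoms = 0, O atoms = 5 → HBA = 5.

2, 5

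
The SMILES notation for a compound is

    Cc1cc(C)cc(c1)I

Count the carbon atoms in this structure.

8

Count every carbon token in the SMILES (each C, including those in ring-closure positions and inside branches).
Carbon count: 8.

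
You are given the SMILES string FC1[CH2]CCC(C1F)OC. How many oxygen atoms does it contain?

Scan the SMILES for O atoms (remember two-letter symbols like Cl and Br are single atoms).
Oxygen count: 1.

1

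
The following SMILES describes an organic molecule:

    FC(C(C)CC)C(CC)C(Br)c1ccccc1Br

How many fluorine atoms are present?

Scan the SMILES for F atoms (remember two-letter symbols like Cl and Br are single atoms).
Fluorine count: 1.

1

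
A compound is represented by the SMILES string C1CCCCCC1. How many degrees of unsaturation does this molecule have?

1

Degree of unsaturation = (number of rings) + (number of π bonds).
Ring closures in the SMILES: 1.
π bonds: none → 0 DoU from unsaturation.
Total DoU = 1 + 0 = 1.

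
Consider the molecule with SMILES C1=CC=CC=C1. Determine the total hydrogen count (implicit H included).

6

Walk through each heavy atom and fill implicit hydrogens from standard valence (C 4, N 3, O 2, S 2, halogen 1):
  atom 1: C, bond orders sum to 3 (valence 4) → 1 H
  atom 2: C, bond orders sum to 3 (valence 4) → 1 H
  atom 3: C, bond orders sum to 3 (valence 4) → 1 H
  atom 4: C, bond orders sum to 3 (valence 4) → 1 H
  atom 5: C, bond orders sum to 3 (valence 4) → 1 H
  atom 6: C, bond orders sum to 3 (valence 4) → 1 H
Total hydrogens: 6.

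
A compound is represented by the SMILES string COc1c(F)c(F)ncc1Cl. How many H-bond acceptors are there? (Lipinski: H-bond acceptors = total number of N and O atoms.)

2

N atoms: 1; O atoms: 1.
Lipinski HBA = 1 + 1 = 2.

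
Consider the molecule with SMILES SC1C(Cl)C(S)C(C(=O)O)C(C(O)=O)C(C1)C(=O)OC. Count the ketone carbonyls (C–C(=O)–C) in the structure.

0

Scan the SMILES for the ketone motif — none present.
Groups that are present: 2 carboxylic acid, 1 ester, 2 thiol.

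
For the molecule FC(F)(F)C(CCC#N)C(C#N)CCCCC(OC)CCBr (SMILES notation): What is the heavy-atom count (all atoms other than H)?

22

Every atom symbol written in the SMILES (organic subset) is one heavy atom; implicit H are not written.
Heavy atoms by element → Br:1, C:15, F:3, N:2, O:1.
Total: 22.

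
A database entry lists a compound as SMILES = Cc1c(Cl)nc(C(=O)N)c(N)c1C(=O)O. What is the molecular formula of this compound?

Walk through each heavy atom and fill implicit hydrogens from standard valence (C 4, N 3, O 2, S 2, halogen 1); for lowercase aromatic atoms, an aromatic c carries 1 H when it has two neighbours and 0 H with three, and aromatic n carries 0 H:
  atom 1: C, bond orders sum to 1 (valence 4) → 3 H
  atom 2: aromatic c, 3 neighbours → 0 H
  atom 3: aromatic c, 3 neighbours → 0 H
  atom 4: Cl (halogen, monovalent) → 0 H
  atom 5: aromatic n, 2 neighbours → 0 H
  atom 6: aromatic c, 3 neighbours → 0 H
  atom 7: C, bond orders sum to 4 (valence 4) → 0 H
  atom 8: O, bond orders sum to 2 (valence 2) → 0 H
  atom 9: N, bond orders sum to 1 (valence 3) → 2 H
  atom 10: aromatic c, 3 neighbours → 0 H
  atom 11: N, bond orders sum to 1 (valence 3) → 2 H
  atom 12: aromatic c, 3 neighbours → 0 H
  atom 13: C, bond orders sum to 4 (valence 4) → 0 H
  atom 14: O, bond orders sum to 2 (valence 2) → 0 H
  atom 15: O, bond orders sum to 1 (valence 2) → 1 H
Totals → C:8, H:8, Cl:1, N:3, O:3.
In Hill order: C8H8ClN3O3.

C8H8ClN3O3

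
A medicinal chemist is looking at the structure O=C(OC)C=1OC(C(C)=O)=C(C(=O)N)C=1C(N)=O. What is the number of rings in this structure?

In SMILES, each pair of matching ring-closure digits denotes one ring-closing bond; the number of such bonds equals the number of independent rings.
Ring-closure bonds here: 1.

1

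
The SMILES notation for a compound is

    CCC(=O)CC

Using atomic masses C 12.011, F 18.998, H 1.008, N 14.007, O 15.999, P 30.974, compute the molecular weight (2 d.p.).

First, the molecular formula is C5H10O (counting implicit H from valence).
  C: 5 × 12.011 = 60.055
  H: 10 × 1.008 = 10.080
  O: 1 × 15.999 = 15.999
Sum: 5×12.011 + 10×1.008 + 1×15.999 = 86.134 → 86.13 g/mol.

86.13 g/mol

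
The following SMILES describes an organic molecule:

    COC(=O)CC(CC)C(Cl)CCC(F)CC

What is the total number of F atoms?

1

Scan the SMILES for F atoms (remember two-letter symbols like Cl and Br are single atoms).
Fluorine count: 1.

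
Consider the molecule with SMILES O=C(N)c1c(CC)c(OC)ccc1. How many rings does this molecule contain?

In SMILES, each pair of matching ring-closure digits denotes one ring-closing bond; the number of such bonds equals the number of independent rings.
Ring-closure bonds here: 1.

1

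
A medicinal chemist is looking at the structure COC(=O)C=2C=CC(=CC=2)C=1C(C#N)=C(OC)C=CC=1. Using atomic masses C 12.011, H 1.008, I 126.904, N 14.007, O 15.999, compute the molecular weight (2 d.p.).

First, the molecular formula is C16H13NO3 (counting implicit H from valence).
  C: 16 × 12.011 = 192.176
  H: 13 × 1.008 = 13.104
  N: 1 × 14.007 = 14.007
  O: 3 × 15.999 = 47.997
Sum: 16×12.011 + 13×1.008 + 1×14.007 + 3×15.999 = 267.284 → 267.28 g/mol.

267.28 g/mol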